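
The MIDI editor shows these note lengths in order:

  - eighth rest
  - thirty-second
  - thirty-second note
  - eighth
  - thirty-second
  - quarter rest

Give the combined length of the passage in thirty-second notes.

19

In thirty-second notes: eighth rest = 4; thirty-second = 1; thirty-second note = 1; eighth = 4; thirty-second = 1; quarter rest = 8.
Sum: 4 + 1 + 1 + 4 + 1 + 8 = 19 thirty-second notes.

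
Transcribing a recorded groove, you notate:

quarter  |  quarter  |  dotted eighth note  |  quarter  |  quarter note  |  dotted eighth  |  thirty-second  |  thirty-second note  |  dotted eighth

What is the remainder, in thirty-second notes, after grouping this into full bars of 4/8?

One bar of 4/8 = 16 thirty-second notes.
Each duration in thirty-second notes: quarter = 8; quarter = 8; dotted eighth note = 6; quarter = 8; quarter note = 8; dotted eighth = 6; thirty-second = 1; thirty-second note = 1; dotted eighth = 6.
Total: 8 + 8 + 6 + 8 + 8 + 6 + 1 + 1 + 6 = 52.
52 ÷ 16 = 3 complete bars with 4 thirty-second notes remaining.

4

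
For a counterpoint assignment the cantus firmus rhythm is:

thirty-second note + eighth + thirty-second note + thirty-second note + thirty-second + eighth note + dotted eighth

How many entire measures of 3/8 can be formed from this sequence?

1

One bar of 3/8 = 12 thirty-second notes.
Each duration in thirty-second notes: thirty-second note = 1; eighth = 4; thirty-second note = 1; thirty-second note = 1; thirty-second = 1; eighth note = 4; dotted eighth = 6.
Altogether 1 + 4 + 1 + 1 + 1 + 4 + 6 = 18.
18 ÷ 12 = 1 complete bar with 6 left over.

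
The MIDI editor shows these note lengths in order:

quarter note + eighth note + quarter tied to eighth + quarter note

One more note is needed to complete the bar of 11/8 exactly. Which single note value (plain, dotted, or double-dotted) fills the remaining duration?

dotted quarter note

The bar of 11/8 = 11 eighth notes.
Convert each value to eighth notes: quarter note = 2; eighth note = 1; quarter tied to eighth (quarter + eighth) = 3; quarter note = 2.
Adding: 2 + 1 + 3 + 2 = 8.
Remaining: 11 − 8 = 3 eighth notes, which is a dotted quarter note.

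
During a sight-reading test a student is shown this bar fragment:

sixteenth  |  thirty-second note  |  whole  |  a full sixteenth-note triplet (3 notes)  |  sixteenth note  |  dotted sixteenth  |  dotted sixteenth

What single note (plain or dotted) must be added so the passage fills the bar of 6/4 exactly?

The bar of 6/4 = 48 thirty-second notes.
Convert each value to thirty-second notes: sixteenth = 2; thirty-second note = 1; whole = 32; a full sixteenth-note triplet (3 notes) (three triplet sixteenths span one eighth) = 4; sixteenth note = 2; dotted sixteenth = 3; dotted sixteenth = 3.
Sum: 2 + 1 + 32 + 4 + 2 + 3 + 3 = 47.
Remaining: 48 − 47 = 1 thirty-second note, which is a thirty-second note.

thirty-second note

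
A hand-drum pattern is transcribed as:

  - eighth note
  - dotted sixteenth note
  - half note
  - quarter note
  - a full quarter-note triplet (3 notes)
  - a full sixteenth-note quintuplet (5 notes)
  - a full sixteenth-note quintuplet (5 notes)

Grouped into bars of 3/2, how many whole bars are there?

1

One bar of 3/2 = 48 thirty-second notes.
Each duration in thirty-second notes: eighth note = 4; dotted sixteenth note = 3; half note = 16; quarter note = 8; a full quarter-note triplet (3 notes) (three triplet quarters span one half) = 16; a full sixteenth-note quintuplet (5 notes) (five quintuplet sixteenths span one quarter) = 8; a full sixteenth-note quintuplet (5 notes) (five quintuplet sixteenths span one quarter) = 8.
Total: 4 + 3 + 16 + 8 + 16 + 8 + 8 = 63.
63 ÷ 48 = 1 complete bar with 15 left over.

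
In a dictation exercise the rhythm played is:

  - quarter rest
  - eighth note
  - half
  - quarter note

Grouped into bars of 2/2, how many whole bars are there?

One bar of 2/2 = 8 eighth notes.
Express everything in eighth notes: quarter rest = 2; eighth note = 1; half = 4; quarter note = 2.
Total: 2 + 1 + 4 + 2 = 9.
9 ÷ 8 = 1 complete bar with 1 left over.

1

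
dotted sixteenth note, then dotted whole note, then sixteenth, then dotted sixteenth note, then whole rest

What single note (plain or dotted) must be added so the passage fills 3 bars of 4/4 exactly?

3 bars of 4/4 = 96 thirty-second notes.
Working in thirty-second notes: dotted sixteenth note = 3; dotted whole note = 48; sixteenth = 2; dotted sixteenth note = 3; whole rest = 32.
Adding: 3 + 48 + 2 + 3 + 32 = 88.
Remaining: 96 − 88 = 8 thirty-second notes, which is a quarter note.

quarter note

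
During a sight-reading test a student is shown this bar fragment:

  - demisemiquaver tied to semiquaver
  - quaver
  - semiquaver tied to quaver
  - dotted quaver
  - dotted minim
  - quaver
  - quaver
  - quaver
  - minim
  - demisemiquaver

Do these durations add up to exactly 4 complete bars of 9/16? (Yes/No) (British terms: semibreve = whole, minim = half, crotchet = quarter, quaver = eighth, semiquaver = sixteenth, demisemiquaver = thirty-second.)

One bar of 9/16 = 18 thirty-second notes, so 4 bars = 72.
Convert each value to thirty-second notes: demisemiquaver tied to semiquaver (demisemiquaver + semiquaver) = 3; quaver = 4; semiquaver tied to quaver (semiquaver + quaver) = 6; dotted quaver = 6; dotted minim = 24; quaver = 4; quaver = 4; quaver = 4; minim = 16; demisemiquaver = 1.
Sum: 3 + 4 + 6 + 6 + 24 + 4 + 4 + 4 + 16 + 1 = 72.
72 equals 72, so the answer is Yes.

Yes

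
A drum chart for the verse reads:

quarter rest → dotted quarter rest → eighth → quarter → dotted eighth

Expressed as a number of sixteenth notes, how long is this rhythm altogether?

In sixteenth notes: quarter rest = 4; dotted quarter rest = 6; eighth = 2; quarter = 4; dotted eighth = 3.
Total: 4 + 6 + 2 + 4 + 3 = 19 sixteenth notes.

19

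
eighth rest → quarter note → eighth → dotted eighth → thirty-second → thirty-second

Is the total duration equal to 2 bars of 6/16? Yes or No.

Yes

One bar of 6/16 = 12 thirty-second notes, so 2 bars = 24.
Each duration in thirty-second notes: eighth rest = 4; quarter note = 8; eighth = 4; dotted eighth = 6; thirty-second = 1; thirty-second = 1.
Total: 4 + 8 + 4 + 6 + 1 + 1 = 24.
24 equals 24, so the answer is Yes.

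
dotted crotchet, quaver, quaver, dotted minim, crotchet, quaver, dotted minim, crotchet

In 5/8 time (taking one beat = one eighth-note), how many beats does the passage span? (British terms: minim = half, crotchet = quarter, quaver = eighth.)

22

One eighth-note beat = 2 sixteenth notes.
Each duration in sixteenth notes: dotted crotchet = 6; quaver = 2; quaver = 2; dotted minim = 12; crotchet = 4; quaver = 2; dotted minim = 12; crotchet = 4.
Total: 6 + 2 + 2 + 12 + 4 + 2 + 12 + 4 = 44.
44 ÷ 2 = 22 beats.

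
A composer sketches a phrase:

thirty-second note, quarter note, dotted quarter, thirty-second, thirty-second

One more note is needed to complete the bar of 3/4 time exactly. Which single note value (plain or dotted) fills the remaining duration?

The bar of 3/4 = 24 thirty-second notes.
Convert each value to thirty-second notes: thirty-second note = 1; quarter note = 8; dotted quarter = 12; thirty-second = 1; thirty-second = 1.
Total: 1 + 8 + 12 + 1 + 1 = 23.
Remaining: 24 − 23 = 1 thirty-second note, which is a thirty-second note.

thirty-second note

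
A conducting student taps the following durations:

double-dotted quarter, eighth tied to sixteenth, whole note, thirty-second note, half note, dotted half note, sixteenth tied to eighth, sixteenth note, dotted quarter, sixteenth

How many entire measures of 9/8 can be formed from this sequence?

3

One bar of 9/8 = 36 thirty-second notes.
Working in thirty-second notes: double-dotted quarter = 14; eighth tied to sixteenth (eighth + sixteenth) = 6; whole note = 32; thirty-second note = 1; half note = 16; dotted half note = 24; sixteenth tied to eighth (sixteenth + eighth) = 6; sixteenth note = 2; dotted quarter = 12; sixteenth = 2.
Sum: 14 + 6 + 32 + 1 + 16 + 24 + 6 + 2 + 12 + 2 = 115.
115 ÷ 36 = 3 complete bars with 7 left over.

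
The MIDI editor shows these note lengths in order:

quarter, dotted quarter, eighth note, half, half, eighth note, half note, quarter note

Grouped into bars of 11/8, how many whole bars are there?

One bar of 11/8 = 11 eighth notes.
In eighth notes: quarter = 2; dotted quarter = 3; eighth note = 1; half = 4; half = 4; eighth note = 1; half note = 4; quarter note = 2.
Sum: 2 + 3 + 1 + 4 + 4 + 1 + 4 + 2 = 21.
21 ÷ 11 = 1 complete bar with 10 left over.

1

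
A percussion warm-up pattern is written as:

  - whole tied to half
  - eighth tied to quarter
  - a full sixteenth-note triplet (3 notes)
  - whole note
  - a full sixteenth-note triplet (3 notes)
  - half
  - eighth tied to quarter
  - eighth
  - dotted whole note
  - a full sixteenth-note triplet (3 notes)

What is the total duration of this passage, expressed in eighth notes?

46

Each duration in eighth notes: whole tied to half (whole + half) = 12; eighth tied to quarter (eighth + quarter) = 3; a full sixteenth-note triplet (3 notes) (three triplet sixteenths span one eighth) = 1; whole note = 8; a full sixteenth-note triplet (3 notes) (three triplet sixteenths span one eighth) = 1; half = 4; eighth tied to quarter (eighth + quarter) = 3; eighth = 1; dotted whole note = 12; a full sixteenth-note triplet (3 notes) (three triplet sixteenths span one eighth) = 1.
Total: 12 + 3 + 1 + 8 + 1 + 4 + 3 + 1 + 12 + 1 = 46 eighth notes.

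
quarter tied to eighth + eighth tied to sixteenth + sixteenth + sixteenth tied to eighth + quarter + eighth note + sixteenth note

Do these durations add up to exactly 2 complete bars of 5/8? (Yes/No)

Yes

One bar of 5/8 = 10 sixteenth notes, so 2 bars = 20.
Convert each value to sixteenth notes: quarter tied to eighth (quarter + eighth) = 6; eighth tied to sixteenth (eighth + sixteenth) = 3; sixteenth = 1; sixteenth tied to eighth (sixteenth + eighth) = 3; quarter = 4; eighth note = 2; sixteenth note = 1.
Altogether 6 + 3 + 1 + 3 + 4 + 2 + 1 = 20.
20 equals 20, so the answer is Yes.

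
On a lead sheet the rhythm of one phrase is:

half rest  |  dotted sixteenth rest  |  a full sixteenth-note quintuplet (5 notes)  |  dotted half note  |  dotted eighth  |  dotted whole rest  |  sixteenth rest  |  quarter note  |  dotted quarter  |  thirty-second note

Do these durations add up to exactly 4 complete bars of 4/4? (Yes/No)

Yes

One bar of 4/4 = 32 thirty-second notes, so 4 bars = 128.
Convert each value to thirty-second notes: half rest = 16; dotted sixteenth rest = 3; a full sixteenth-note quintuplet (5 notes) (five quintuplet sixteenths span one quarter) = 8; dotted half note = 24; dotted eighth = 6; dotted whole rest = 48; sixteenth rest = 2; quarter note = 8; dotted quarter = 12; thirty-second note = 1.
Altogether 16 + 3 + 8 + 24 + 6 + 48 + 2 + 8 + 12 + 1 = 128.
128 equals 128, so the answer is Yes.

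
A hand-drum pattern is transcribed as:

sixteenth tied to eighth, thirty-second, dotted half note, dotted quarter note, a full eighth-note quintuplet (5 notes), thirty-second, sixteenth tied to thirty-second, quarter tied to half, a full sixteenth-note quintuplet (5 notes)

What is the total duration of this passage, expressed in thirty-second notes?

In thirty-second notes: sixteenth tied to eighth (sixteenth + eighth) = 6; thirty-second = 1; dotted half note = 24; dotted quarter note = 12; a full eighth-note quintuplet (5 notes) (five quintuplet eighths span one half) = 16; thirty-second = 1; sixteenth tied to thirty-second (sixteenth + thirty-second) = 3; quarter tied to half (quarter + half) = 24; a full sixteenth-note quintuplet (5 notes) (five quintuplet sixteenths span one quarter) = 8.
Altogether 6 + 1 + 24 + 12 + 16 + 1 + 3 + 24 + 8 = 95 thirty-second notes.

95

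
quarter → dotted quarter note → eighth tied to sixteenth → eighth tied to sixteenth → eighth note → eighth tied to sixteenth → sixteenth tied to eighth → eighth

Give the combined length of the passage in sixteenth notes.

Working in sixteenth notes: quarter = 4; dotted quarter note = 6; eighth tied to sixteenth (eighth + sixteenth) = 3; eighth tied to sixteenth (eighth + sixteenth) = 3; eighth note = 2; eighth tied to sixteenth (eighth + sixteenth) = 3; sixteenth tied to eighth (sixteenth + eighth) = 3; eighth = 2.
Adding: 4 + 6 + 3 + 3 + 2 + 3 + 3 + 2 = 26 sixteenth notes.

26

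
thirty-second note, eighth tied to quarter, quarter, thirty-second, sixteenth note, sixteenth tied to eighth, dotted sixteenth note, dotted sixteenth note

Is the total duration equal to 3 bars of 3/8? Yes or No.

One bar of 3/8 = 12 thirty-second notes, so 3 bars = 36.
Working in thirty-second notes: thirty-second note = 1; eighth tied to quarter (eighth + quarter) = 12; quarter = 8; thirty-second = 1; sixteenth note = 2; sixteenth tied to eighth (sixteenth + eighth) = 6; dotted sixteenth note = 3; dotted sixteenth note = 3.
Total: 1 + 12 + 8 + 1 + 2 + 6 + 3 + 3 = 36.
36 equals 36, so the answer is Yes.

Yes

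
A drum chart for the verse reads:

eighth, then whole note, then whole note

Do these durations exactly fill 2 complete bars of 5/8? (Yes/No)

No

One bar of 5/8 = 5 eighth notes, so 2 bars = 10.
Each duration in eighth notes: eighth = 1; whole note = 8; whole note = 8.
Adding: 1 + 8 + 8 = 17.
17 exceeds 10, so the answer is No.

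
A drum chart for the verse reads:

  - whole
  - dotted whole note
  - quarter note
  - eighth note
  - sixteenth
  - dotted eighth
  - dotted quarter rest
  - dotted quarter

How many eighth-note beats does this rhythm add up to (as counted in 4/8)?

31

One eighth-note beat = 2 sixteenth notes.
Convert each value to sixteenth notes: whole = 16; dotted whole note = 24; quarter note = 4; eighth note = 2; sixteenth = 1; dotted eighth = 3; dotted quarter rest = 6; dotted quarter = 6.
Altogether 16 + 24 + 4 + 2 + 1 + 3 + 6 + 6 = 62.
62 ÷ 2 = 31 beats.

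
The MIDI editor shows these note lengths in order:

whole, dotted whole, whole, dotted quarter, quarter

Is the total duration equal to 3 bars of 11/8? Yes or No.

Yes

One bar of 11/8 = 11 eighth notes, so 3 bars = 33.
In eighth notes: whole = 8; dotted whole = 12; whole = 8; dotted quarter = 3; quarter = 2.
Sum: 8 + 12 + 8 + 3 + 2 = 33.
33 equals 33, so the answer is Yes.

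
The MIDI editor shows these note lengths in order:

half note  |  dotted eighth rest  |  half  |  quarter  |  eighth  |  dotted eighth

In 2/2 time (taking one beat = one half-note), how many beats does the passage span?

One half-note beat = 8 sixteenth notes.
Convert each value to sixteenth notes: half note = 8; dotted eighth rest = 3; half = 8; quarter = 4; eighth = 2; dotted eighth = 3.
Total: 8 + 3 + 8 + 4 + 2 + 3 = 28.
28 ÷ 8 = 3.5 beats.

3.5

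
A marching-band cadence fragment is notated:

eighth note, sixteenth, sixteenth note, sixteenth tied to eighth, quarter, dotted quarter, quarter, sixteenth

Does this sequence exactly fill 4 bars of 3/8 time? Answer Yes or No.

One bar of 3/8 = 6 sixteenth notes, so 4 bars = 24.
Each duration in sixteenth notes: eighth note = 2; sixteenth = 1; sixteenth note = 1; sixteenth tied to eighth (sixteenth + eighth) = 3; quarter = 4; dotted quarter = 6; quarter = 4; sixteenth = 1.
Total: 2 + 1 + 1 + 3 + 4 + 6 + 4 + 1 = 22.
22 falls short of 24, so the answer is No.

No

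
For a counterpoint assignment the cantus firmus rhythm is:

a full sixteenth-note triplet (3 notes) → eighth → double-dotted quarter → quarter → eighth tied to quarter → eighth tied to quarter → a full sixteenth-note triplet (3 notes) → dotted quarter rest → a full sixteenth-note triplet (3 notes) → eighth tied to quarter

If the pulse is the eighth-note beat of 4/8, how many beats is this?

One eighth-note beat = 2 sixteenth notes.
Working in sixteenth notes: a full sixteenth-note triplet (3 notes) (three triplet sixteenths span one eighth) = 2; eighth = 2; double-dotted quarter = 7; quarter = 4; eighth tied to quarter (eighth + quarter) = 6; eighth tied to quarter (eighth + quarter) = 6; a full sixteenth-note triplet (3 notes) (three triplet sixteenths span one eighth) = 2; dotted quarter rest = 6; a full sixteenth-note triplet (3 notes) (three triplet sixteenths span one eighth) = 2; eighth tied to quarter (eighth + quarter) = 6.
Total: 2 + 2 + 7 + 4 + 6 + 6 + 2 + 6 + 2 + 6 = 43.
43 ÷ 2 = 21.5 beats.

21.5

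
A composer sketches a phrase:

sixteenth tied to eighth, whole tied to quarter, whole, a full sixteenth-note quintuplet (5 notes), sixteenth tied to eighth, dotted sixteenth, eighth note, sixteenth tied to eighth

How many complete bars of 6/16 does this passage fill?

8

One bar of 6/16 = 12 thirty-second notes.
In thirty-second notes: sixteenth tied to eighth (sixteenth + eighth) = 6; whole tied to quarter (whole + quarter) = 40; whole = 32; a full sixteenth-note quintuplet (5 notes) (five quintuplet sixteenths span one quarter) = 8; sixteenth tied to eighth (sixteenth + eighth) = 6; dotted sixteenth = 3; eighth note = 4; sixteenth tied to eighth (sixteenth + eighth) = 6.
Adding: 6 + 40 + 32 + 8 + 6 + 3 + 4 + 6 = 105.
105 ÷ 12 = 8 complete bars with 9 left over.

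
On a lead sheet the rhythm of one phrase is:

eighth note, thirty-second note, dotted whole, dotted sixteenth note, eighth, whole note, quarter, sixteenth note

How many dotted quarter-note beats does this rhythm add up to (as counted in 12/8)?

One dotted quarter-note beat = 12 thirty-second notes.
Each duration in thirty-second notes: eighth note = 4; thirty-second note = 1; dotted whole = 48; dotted sixteenth note = 3; eighth = 4; whole note = 32; quarter = 8; sixteenth note = 2.
Altogether 4 + 1 + 48 + 3 + 4 + 32 + 8 + 2 = 102.
102 ÷ 12 = 8.5 beats.

8.5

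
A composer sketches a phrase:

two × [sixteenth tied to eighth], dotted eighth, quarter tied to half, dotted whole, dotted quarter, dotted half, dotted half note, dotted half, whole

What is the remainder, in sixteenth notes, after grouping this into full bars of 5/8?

3

One bar of 5/8 = 10 sixteenth notes.
In sixteenth notes: sixteenth tied to eighth (sixteenth + eighth) = 3; sixteenth tied to eighth (sixteenth + eighth) = 3; dotted eighth = 3; quarter tied to half (quarter + half) = 12; dotted whole = 24; dotted quarter = 6; dotted half = 12; dotted half note = 12; dotted half = 12; whole = 16.
Adding: 3 + 3 + 3 + 12 + 24 + 6 + 12 + 12 + 12 + 16 = 103.
103 ÷ 10 = 10 complete bars with 3 sixteenth notes remaining.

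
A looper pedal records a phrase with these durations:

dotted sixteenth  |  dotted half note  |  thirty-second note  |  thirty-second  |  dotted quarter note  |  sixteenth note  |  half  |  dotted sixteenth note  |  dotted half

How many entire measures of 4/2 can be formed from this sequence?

One bar of 4/2 = 64 thirty-second notes.
In thirty-second notes: dotted sixteenth = 3; dotted half note = 24; thirty-second note = 1; thirty-second = 1; dotted quarter note = 12; sixteenth note = 2; half = 16; dotted sixteenth note = 3; dotted half = 24.
Altogether 3 + 24 + 1 + 1 + 12 + 2 + 16 + 3 + 24 = 86.
86 ÷ 64 = 1 complete bar with 22 left over.

1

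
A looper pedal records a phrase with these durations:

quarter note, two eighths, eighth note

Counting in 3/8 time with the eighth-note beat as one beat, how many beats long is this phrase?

One eighth-note beat = 2 sixteenth notes.
Each duration in sixteenth notes: quarter note = 4; eighth = 2; eighth = 2; eighth note = 2.
Adding: 4 + 2 + 2 + 2 = 10.
10 ÷ 2 = 5 beats.

5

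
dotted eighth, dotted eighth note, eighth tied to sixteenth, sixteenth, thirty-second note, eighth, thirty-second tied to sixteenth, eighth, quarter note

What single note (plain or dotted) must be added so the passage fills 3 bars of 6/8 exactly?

3 bars of 6/8 = 72 thirty-second notes.
In thirty-second notes: dotted eighth = 6; dotted eighth note = 6; eighth tied to sixteenth (eighth + sixteenth) = 6; sixteenth = 2; thirty-second note = 1; eighth = 4; thirty-second tied to sixteenth (thirty-second + sixteenth) = 3; eighth = 4; quarter note = 8.
Total: 6 + 6 + 6 + 2 + 1 + 4 + 3 + 4 + 8 = 40.
Remaining: 72 − 40 = 32 thirty-second notes, which is a whole note.

whole note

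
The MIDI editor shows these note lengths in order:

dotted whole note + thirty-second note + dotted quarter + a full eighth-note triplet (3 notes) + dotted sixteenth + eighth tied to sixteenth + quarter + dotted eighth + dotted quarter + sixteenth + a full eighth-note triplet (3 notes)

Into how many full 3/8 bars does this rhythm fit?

9

One bar of 3/8 = 12 thirty-second notes.
Express everything in thirty-second notes: dotted whole note = 48; thirty-second note = 1; dotted quarter = 12; a full eighth-note triplet (3 notes) (three triplet eighths span one quarter) = 8; dotted sixteenth = 3; eighth tied to sixteenth (eighth + sixteenth) = 6; quarter = 8; dotted eighth = 6; dotted quarter = 12; sixteenth = 2; a full eighth-note triplet (3 notes) (three triplet eighths span one quarter) = 8.
Altogether 48 + 1 + 12 + 8 + 3 + 6 + 8 + 6 + 12 + 2 + 8 = 114.
114 ÷ 12 = 9 complete bars with 6 left over.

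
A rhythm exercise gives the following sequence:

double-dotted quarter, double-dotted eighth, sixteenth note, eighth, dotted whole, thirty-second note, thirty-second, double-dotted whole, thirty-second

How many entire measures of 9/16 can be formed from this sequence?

One bar of 9/16 = 18 thirty-second notes.
Convert each value to thirty-second notes: double-dotted quarter = 14; double-dotted eighth = 7; sixteenth note = 2; eighth = 4; dotted whole = 48; thirty-second note = 1; thirty-second = 1; double-dotted whole = 56; thirty-second = 1.
Adding: 14 + 7 + 2 + 4 + 48 + 1 + 1 + 56 + 1 = 134.
134 ÷ 18 = 7 complete bars with 8 left over.

7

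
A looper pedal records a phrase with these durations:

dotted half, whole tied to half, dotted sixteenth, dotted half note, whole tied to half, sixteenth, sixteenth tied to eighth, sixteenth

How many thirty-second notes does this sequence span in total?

Working in thirty-second notes: dotted half = 24; whole tied to half (whole + half) = 48; dotted sixteenth = 3; dotted half note = 24; whole tied to half (whole + half) = 48; sixteenth = 2; sixteenth tied to eighth (sixteenth + eighth) = 6; sixteenth = 2.
Sum: 24 + 48 + 3 + 24 + 48 + 2 + 6 + 2 = 157 thirty-second notes.

157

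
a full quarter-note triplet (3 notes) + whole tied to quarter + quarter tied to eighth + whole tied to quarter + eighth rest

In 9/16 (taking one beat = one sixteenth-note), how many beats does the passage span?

One sixteenth-note beat = 2 thirty-second notes.
In thirty-second notes: a full quarter-note triplet (3 notes) (three triplet quarters span one half) = 16; whole tied to quarter (whole + quarter) = 40; quarter tied to eighth (quarter + eighth) = 12; whole tied to quarter (whole + quarter) = 40; eighth rest = 4.
Total: 16 + 40 + 12 + 40 + 4 = 112.
112 ÷ 2 = 56 beats.

56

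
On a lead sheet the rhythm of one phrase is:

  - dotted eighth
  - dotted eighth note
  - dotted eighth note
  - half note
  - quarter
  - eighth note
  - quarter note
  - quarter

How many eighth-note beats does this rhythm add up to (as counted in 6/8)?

One eighth-note beat = 2 sixteenth notes.
Convert each value to sixteenth notes: dotted eighth = 3; dotted eighth note = 3; dotted eighth note = 3; half note = 8; quarter = 4; eighth note = 2; quarter note = 4; quarter = 4.
Total: 3 + 3 + 3 + 8 + 4 + 2 + 4 + 4 = 31.
31 ÷ 2 = 15.5 beats.

15.5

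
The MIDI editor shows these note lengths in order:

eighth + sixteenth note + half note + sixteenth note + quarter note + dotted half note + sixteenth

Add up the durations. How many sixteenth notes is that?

Express everything in sixteenth notes: eighth = 2; sixteenth note = 1; half note = 8; sixteenth note = 1; quarter note = 4; dotted half note = 12; sixteenth = 1.
Altogether 2 + 1 + 8 + 1 + 4 + 12 + 1 = 29 sixteenth notes.

29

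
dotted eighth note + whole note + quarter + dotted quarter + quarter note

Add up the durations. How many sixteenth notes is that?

Working in sixteenth notes: dotted eighth note = 3; whole note = 16; quarter = 4; dotted quarter = 6; quarter note = 4.
Total: 3 + 16 + 4 + 6 + 4 = 33 sixteenth notes.

33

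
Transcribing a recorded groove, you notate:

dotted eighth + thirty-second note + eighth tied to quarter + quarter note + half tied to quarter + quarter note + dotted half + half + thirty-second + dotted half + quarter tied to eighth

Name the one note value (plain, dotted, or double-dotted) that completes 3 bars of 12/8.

3 bars of 12/8 = 144 thirty-second notes.
Each duration in thirty-second notes: dotted eighth = 6; thirty-second note = 1; eighth tied to quarter (eighth + quarter) = 12; quarter note = 8; half tied to quarter (half + quarter) = 24; quarter note = 8; dotted half = 24; half = 16; thirty-second = 1; dotted half = 24; quarter tied to eighth (quarter + eighth) = 12.
Sum: 6 + 1 + 12 + 8 + 24 + 8 + 24 + 16 + 1 + 24 + 12 = 136.
Remaining: 144 − 136 = 8 thirty-second notes, which is a quarter note.

quarter note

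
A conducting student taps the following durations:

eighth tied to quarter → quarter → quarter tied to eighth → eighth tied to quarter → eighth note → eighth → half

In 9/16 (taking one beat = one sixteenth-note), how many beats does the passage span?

34

One sixteenth-note beat = 2 thirty-second notes.
Convert each value to thirty-second notes: eighth tied to quarter (eighth + quarter) = 12; quarter = 8; quarter tied to eighth (quarter + eighth) = 12; eighth tied to quarter (eighth + quarter) = 12; eighth note = 4; eighth = 4; half = 16.
Altogether 12 + 8 + 12 + 12 + 4 + 4 + 16 = 68.
68 ÷ 2 = 34 beats.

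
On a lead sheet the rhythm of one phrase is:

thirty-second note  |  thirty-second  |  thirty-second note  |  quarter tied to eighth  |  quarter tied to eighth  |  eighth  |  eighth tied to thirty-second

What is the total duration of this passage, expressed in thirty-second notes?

36

Each duration in thirty-second notes: thirty-second note = 1; thirty-second = 1; thirty-second note = 1; quarter tied to eighth (quarter + eighth) = 12; quarter tied to eighth (quarter + eighth) = 12; eighth = 4; eighth tied to thirty-second (eighth + thirty-second) = 5.
Total: 1 + 1 + 1 + 12 + 12 + 4 + 5 = 36 thirty-second notes.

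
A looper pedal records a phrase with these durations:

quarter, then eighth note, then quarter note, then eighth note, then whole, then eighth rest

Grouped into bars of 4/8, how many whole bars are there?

3

One bar of 4/8 = 4 eighth notes.
Convert each value to eighth notes: quarter = 2; eighth note = 1; quarter note = 2; eighth note = 1; whole = 8; eighth rest = 1.
Adding: 2 + 1 + 2 + 1 + 8 + 1 = 15.
15 ÷ 4 = 3 complete bars with 3 left over.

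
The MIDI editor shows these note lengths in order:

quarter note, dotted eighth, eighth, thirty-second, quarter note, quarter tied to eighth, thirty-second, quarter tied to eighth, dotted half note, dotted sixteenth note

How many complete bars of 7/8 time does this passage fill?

One bar of 7/8 = 28 thirty-second notes.
Working in thirty-second notes: quarter note = 8; dotted eighth = 6; eighth = 4; thirty-second = 1; quarter note = 8; quarter tied to eighth (quarter + eighth) = 12; thirty-second = 1; quarter tied to eighth (quarter + eighth) = 12; dotted half note = 24; dotted sixteenth note = 3.
Altogether 8 + 6 + 4 + 1 + 8 + 12 + 1 + 12 + 24 + 3 = 79.
79 ÷ 28 = 2 complete bars with 23 left over.

2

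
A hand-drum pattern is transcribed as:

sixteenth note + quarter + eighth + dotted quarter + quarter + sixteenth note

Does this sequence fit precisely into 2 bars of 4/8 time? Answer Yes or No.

One bar of 4/8 = 8 sixteenth notes, so 2 bars = 16.
Each duration in sixteenth notes: sixteenth note = 1; quarter = 4; eighth = 2; dotted quarter = 6; quarter = 4; sixteenth note = 1.
Adding: 1 + 4 + 2 + 6 + 4 + 1 = 18.
18 exceeds 16, so the answer is No.

No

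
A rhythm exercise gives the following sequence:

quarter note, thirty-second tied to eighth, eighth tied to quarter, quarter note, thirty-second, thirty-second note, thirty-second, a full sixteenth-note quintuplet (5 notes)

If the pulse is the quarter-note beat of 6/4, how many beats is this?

5.5

One quarter-note beat = 8 thirty-second notes.
Convert each value to thirty-second notes: quarter note = 8; thirty-second tied to eighth (thirty-second + eighth) = 5; eighth tied to quarter (eighth + quarter) = 12; quarter note = 8; thirty-second = 1; thirty-second note = 1; thirty-second = 1; a full sixteenth-note quintuplet (5 notes) (five quintuplet sixteenths span one quarter) = 8.
Total: 8 + 5 + 12 + 8 + 1 + 1 + 1 + 8 = 44.
44 ÷ 8 = 5.5 beats.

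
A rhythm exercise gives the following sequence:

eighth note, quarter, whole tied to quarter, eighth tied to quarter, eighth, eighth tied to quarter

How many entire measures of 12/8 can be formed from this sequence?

1

One bar of 12/8 = 12 eighth notes.
Each duration in eighth notes: eighth note = 1; quarter = 2; whole tied to quarter (whole + quarter) = 10; eighth tied to quarter (eighth + quarter) = 3; eighth = 1; eighth tied to quarter (eighth + quarter) = 3.
Adding: 1 + 2 + 10 + 3 + 1 + 3 = 20.
20 ÷ 12 = 1 complete bar with 8 left over.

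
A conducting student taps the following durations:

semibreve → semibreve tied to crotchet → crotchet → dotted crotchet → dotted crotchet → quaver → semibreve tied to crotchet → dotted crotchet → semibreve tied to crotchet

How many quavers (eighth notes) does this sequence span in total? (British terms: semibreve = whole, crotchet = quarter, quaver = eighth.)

In eighth notes: semibreve = 8; semibreve tied to crotchet (semibreve + crotchet) = 10; crotchet = 2; dotted crotchet = 3; dotted crotchet = 3; quaver = 1; semibreve tied to crotchet (semibreve + crotchet) = 10; dotted crotchet = 3; semibreve tied to crotchet (semibreve + crotchet) = 10.
Total: 8 + 10 + 2 + 3 + 3 + 1 + 10 + 3 + 10 = 50 eighth notes.

50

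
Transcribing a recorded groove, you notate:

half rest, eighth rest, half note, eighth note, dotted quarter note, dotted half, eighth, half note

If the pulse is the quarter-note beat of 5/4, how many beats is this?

One quarter-note beat = 2 eighth notes.
Express everything in eighth notes: half rest = 4; eighth rest = 1; half note = 4; eighth note = 1; dotted quarter note = 3; dotted half = 6; eighth = 1; half note = 4.
Adding: 4 + 1 + 4 + 1 + 3 + 6 + 1 + 4 = 24.
24 ÷ 2 = 12 beats.

12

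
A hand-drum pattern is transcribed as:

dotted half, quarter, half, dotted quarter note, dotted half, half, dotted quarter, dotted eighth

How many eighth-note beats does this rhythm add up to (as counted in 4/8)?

29.5

One eighth-note beat = 2 sixteenth notes.
Each duration in sixteenth notes: dotted half = 12; quarter = 4; half = 8; dotted quarter note = 6; dotted half = 12; half = 8; dotted quarter = 6; dotted eighth = 3.
Adding: 12 + 4 + 8 + 6 + 12 + 8 + 6 + 3 = 59.
59 ÷ 2 = 29.5 beats.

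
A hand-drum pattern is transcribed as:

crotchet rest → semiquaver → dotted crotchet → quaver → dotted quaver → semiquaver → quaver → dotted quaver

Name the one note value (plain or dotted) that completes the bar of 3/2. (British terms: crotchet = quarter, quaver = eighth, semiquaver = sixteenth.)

The bar of 3/2 = 24 sixteenth notes.
In sixteenth notes: crotchet rest = 4; semiquaver = 1; dotted crotchet = 6; quaver = 2; dotted quaver = 3; semiquaver = 1; quaver = 2; dotted quaver = 3.
Altogether 4 + 1 + 6 + 2 + 3 + 1 + 2 + 3 = 22.
Remaining: 24 − 22 = 2 sixteenth notes, which is a eighth note.

eighth note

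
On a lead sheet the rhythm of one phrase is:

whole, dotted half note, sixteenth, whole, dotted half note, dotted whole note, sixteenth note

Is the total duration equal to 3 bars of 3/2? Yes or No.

One bar of 3/2 = 24 sixteenth notes, so 3 bars = 72.
Convert each value to sixteenth notes: whole = 16; dotted half note = 12; sixteenth = 1; whole = 16; dotted half note = 12; dotted whole note = 24; sixteenth note = 1.
Total: 16 + 12 + 1 + 16 + 12 + 24 + 1 = 82.
82 exceeds 72, so the answer is No.

No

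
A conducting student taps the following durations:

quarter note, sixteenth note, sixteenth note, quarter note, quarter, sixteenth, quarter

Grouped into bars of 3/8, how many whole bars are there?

3

One bar of 3/8 = 6 sixteenth notes.
Working in sixteenth notes: quarter note = 4; sixteenth note = 1; sixteenth note = 1; quarter note = 4; quarter = 4; sixteenth = 1; quarter = 4.
Adding: 4 + 1 + 1 + 4 + 4 + 1 + 4 = 19.
19 ÷ 6 = 3 complete bars with 1 left over.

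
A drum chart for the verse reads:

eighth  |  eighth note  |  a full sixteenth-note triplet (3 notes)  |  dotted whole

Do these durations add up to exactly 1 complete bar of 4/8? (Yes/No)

No

One bar of 4/8 = 4 eighth notes.
Working in eighth notes: eighth = 1; eighth note = 1; a full sixteenth-note triplet (3 notes) (three triplet sixteenths span one eighth) = 1; dotted whole = 12.
Altogether 1 + 1 + 1 + 12 = 15.
15 exceeds 4, so the answer is No.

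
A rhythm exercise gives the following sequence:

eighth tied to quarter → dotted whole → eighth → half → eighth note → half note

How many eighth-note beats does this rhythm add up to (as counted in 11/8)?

One eighth-note beat = 2 sixteenth notes.
In sixteenth notes: eighth tied to quarter (eighth + quarter) = 6; dotted whole = 24; eighth = 2; half = 8; eighth note = 2; half note = 8.
Sum: 6 + 24 + 2 + 8 + 2 + 8 = 50.
50 ÷ 2 = 25 beats.

25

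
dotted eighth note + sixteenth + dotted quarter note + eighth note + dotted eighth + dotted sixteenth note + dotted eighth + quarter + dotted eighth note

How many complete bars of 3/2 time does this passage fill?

1

One bar of 3/2 = 48 thirty-second notes.
In thirty-second notes: dotted eighth note = 6; sixteenth = 2; dotted quarter note = 12; eighth note = 4; dotted eighth = 6; dotted sixteenth note = 3; dotted eighth = 6; quarter = 8; dotted eighth note = 6.
Altogether 6 + 2 + 12 + 4 + 6 + 3 + 6 + 8 + 6 = 53.
53 ÷ 48 = 1 complete bar with 5 left over.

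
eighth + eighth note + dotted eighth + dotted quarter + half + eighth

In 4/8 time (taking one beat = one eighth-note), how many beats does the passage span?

One eighth-note beat = 2 sixteenth notes.
In sixteenth notes: eighth = 2; eighth note = 2; dotted eighth = 3; dotted quarter = 6; half = 8; eighth = 2.
Adding: 2 + 2 + 3 + 6 + 8 + 2 = 23.
23 ÷ 2 = 11.5 beats.

11.5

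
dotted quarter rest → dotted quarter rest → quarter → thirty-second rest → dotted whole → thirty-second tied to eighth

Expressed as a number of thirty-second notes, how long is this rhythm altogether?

86

Working in thirty-second notes: dotted quarter rest = 12; dotted quarter rest = 12; quarter = 8; thirty-second rest = 1; dotted whole = 48; thirty-second tied to eighth (thirty-second + eighth) = 5.
Sum: 12 + 12 + 8 + 1 + 48 + 5 = 86 thirty-second notes.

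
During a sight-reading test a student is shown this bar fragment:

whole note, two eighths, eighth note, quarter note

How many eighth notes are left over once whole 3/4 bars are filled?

1

One bar of 3/4 = 6 eighth notes.
Convert each value to eighth notes: whole note = 8; eighth = 1; eighth = 1; eighth note = 1; quarter note = 2.
Sum: 8 + 1 + 1 + 1 + 2 = 13.
13 ÷ 6 = 2 complete bars with 1 eighth note remaining.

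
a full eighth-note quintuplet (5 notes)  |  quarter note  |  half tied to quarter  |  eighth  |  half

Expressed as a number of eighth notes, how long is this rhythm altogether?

17

Express everything in eighth notes: a full eighth-note quintuplet (5 notes) (five quintuplet eighths span one half) = 4; quarter note = 2; half tied to quarter (half + quarter) = 6; eighth = 1; half = 4.
Adding: 4 + 2 + 6 + 1 + 4 = 17 eighth notes.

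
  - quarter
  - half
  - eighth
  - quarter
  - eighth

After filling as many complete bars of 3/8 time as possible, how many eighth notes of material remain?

1

One bar of 3/8 = 3 eighth notes.
Working in eighth notes: quarter = 2; half = 4; eighth = 1; quarter = 2; eighth = 1.
Altogether 2 + 4 + 1 + 2 + 1 = 10.
10 ÷ 3 = 3 complete bars with 1 eighth note remaining.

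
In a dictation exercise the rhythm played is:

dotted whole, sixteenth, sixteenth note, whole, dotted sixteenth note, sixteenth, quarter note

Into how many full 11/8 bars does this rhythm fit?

One bar of 11/8 = 44 thirty-second notes.
Convert each value to thirty-second notes: dotted whole = 48; sixteenth = 2; sixteenth note = 2; whole = 32; dotted sixteenth note = 3; sixteenth = 2; quarter note = 8.
Adding: 48 + 2 + 2 + 32 + 3 + 2 + 8 = 97.
97 ÷ 44 = 2 complete bars with 9 left over.

2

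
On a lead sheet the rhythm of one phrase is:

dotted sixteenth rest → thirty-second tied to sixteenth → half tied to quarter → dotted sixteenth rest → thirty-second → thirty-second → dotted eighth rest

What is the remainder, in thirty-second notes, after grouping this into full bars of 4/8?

One bar of 4/8 = 16 thirty-second notes.
Each duration in thirty-second notes: dotted sixteenth rest = 3; thirty-second tied to sixteenth (thirty-second + sixteenth) = 3; half tied to quarter (half + quarter) = 24; dotted sixteenth rest = 3; thirty-second = 1; thirty-second = 1; dotted eighth rest = 6.
Total: 3 + 3 + 24 + 3 + 1 + 1 + 6 = 41.
41 ÷ 16 = 2 complete bars with 9 thirty-second notes remaining.

9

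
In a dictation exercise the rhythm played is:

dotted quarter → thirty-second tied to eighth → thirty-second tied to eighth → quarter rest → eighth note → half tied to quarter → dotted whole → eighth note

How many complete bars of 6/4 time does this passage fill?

2

One bar of 6/4 = 48 thirty-second notes.
Working in thirty-second notes: dotted quarter = 12; thirty-second tied to eighth (thirty-second + eighth) = 5; thirty-second tied to eighth (thirty-second + eighth) = 5; quarter rest = 8; eighth note = 4; half tied to quarter (half + quarter) = 24; dotted whole = 48; eighth note = 4.
Altogether 12 + 5 + 5 + 8 + 4 + 24 + 48 + 4 = 110.
110 ÷ 48 = 2 complete bars with 14 left over.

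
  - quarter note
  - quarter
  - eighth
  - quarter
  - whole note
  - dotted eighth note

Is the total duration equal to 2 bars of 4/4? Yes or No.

No

One bar of 4/4 = 16 sixteenth notes, so 2 bars = 32.
Each duration in sixteenth notes: quarter note = 4; quarter = 4; eighth = 2; quarter = 4; whole note = 16; dotted eighth note = 3.
Adding: 4 + 4 + 2 + 4 + 16 + 3 = 33.
33 exceeds 32, so the answer is No.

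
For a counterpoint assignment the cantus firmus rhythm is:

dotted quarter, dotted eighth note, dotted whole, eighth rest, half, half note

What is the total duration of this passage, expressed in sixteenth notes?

51

Working in sixteenth notes: dotted quarter = 6; dotted eighth note = 3; dotted whole = 24; eighth rest = 2; half = 8; half note = 8.
Sum: 6 + 3 + 24 + 2 + 8 + 8 = 51 sixteenth notes.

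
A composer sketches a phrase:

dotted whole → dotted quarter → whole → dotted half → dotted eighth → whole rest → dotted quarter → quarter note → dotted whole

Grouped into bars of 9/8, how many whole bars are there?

6

One bar of 9/8 = 18 sixteenth notes.
In sixteenth notes: dotted whole = 24; dotted quarter = 6; whole = 16; dotted half = 12; dotted eighth = 3; whole rest = 16; dotted quarter = 6; quarter note = 4; dotted whole = 24.
Sum: 24 + 6 + 16 + 12 + 3 + 16 + 6 + 4 + 24 = 111.
111 ÷ 18 = 6 complete bars with 3 left over.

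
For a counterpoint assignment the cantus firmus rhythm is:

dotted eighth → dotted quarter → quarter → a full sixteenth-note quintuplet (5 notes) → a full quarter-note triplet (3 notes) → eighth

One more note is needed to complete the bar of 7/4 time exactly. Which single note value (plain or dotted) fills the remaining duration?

The bar of 7/4 = 28 sixteenth notes.
In sixteenth notes: dotted eighth = 3; dotted quarter = 6; quarter = 4; a full sixteenth-note quintuplet (5 notes) (five quintuplet sixteenths span one quarter) = 4; a full quarter-note triplet (3 notes) (three triplet quarters span one half) = 8; eighth = 2.
Altogether 3 + 6 + 4 + 4 + 8 + 2 = 27.
Remaining: 28 − 27 = 1 sixteenth note, which is a sixteenth note.

sixteenth note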